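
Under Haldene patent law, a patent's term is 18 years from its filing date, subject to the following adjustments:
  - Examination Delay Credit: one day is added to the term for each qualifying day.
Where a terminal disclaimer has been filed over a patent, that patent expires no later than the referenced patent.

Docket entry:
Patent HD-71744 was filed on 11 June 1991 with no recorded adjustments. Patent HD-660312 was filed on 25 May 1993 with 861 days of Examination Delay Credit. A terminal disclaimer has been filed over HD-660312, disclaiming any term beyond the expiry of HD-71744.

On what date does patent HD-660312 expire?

Natural term of HD-660312:
  Base: filing + 18 years → 25 May 2011.
  Examination Delay Credit: +861 days → 2 October 2013.
Expiry of referenced patent HD-71744:
  Base: filing + 18 years → 11 June 2009.
Terminal disclaimer: HD-660312 expires on the earlier of 2 October 2013 and 11 June 2009.

June 11, 2009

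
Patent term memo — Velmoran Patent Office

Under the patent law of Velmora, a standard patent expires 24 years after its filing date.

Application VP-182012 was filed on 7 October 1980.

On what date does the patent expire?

Filing date + 24 years → 7 October 2004.

October 7, 2004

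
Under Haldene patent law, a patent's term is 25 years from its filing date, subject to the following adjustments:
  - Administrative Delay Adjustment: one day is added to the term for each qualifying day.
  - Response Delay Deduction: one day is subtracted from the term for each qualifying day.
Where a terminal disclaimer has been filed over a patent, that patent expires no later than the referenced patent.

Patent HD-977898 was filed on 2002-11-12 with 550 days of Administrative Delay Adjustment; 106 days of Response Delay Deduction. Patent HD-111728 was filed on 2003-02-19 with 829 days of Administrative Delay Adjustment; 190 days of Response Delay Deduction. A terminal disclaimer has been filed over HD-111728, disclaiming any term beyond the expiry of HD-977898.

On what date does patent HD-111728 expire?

Natural term of HD-111728:
  Base: filing + 25 years → 19 February 2028.
  Administrative Delay Adjustment: +829 days → 28 May 2030.
  Response Delay Deduction: −190 days → 19 November 2029.
Expiry of referenced patent HD-977898:
  Base: filing + 25 years → 12 November 2027.
  Administrative Delay Adjustment: +550 days → 15 May 2029.
  Response Delay Deduction: −106 days → 29 January 2029.
Terminal disclaimer: HD-111728 expires on the earlier of 19 November 2029 and 29 January 2029.

January 29, 2029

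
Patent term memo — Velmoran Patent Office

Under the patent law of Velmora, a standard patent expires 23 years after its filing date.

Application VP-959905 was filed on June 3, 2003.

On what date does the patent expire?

Filing date + 23 years → 3 June 2026.

June 3, 2026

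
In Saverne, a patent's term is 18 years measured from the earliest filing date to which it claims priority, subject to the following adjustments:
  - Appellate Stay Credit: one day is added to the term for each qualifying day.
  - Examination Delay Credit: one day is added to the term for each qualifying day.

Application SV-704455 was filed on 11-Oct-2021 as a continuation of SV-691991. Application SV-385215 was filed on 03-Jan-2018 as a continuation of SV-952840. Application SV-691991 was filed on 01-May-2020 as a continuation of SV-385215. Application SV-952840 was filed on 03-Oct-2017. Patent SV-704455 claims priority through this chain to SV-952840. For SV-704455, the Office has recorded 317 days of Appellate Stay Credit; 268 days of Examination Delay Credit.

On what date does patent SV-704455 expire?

2037-05-10

Earliest priority filing: 3 October 2017.
Base term: 3 October 2017 + 18 years → 3 October 2035.
Appellate Stay Credit: +317 days → 15 August 2036.
Examination Delay Credit: +268 days → 10 May 2037.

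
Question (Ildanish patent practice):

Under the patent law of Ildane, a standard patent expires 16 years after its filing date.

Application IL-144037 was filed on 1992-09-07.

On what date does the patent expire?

Filing date + 16 years → 7 September 2008.

2008-09-07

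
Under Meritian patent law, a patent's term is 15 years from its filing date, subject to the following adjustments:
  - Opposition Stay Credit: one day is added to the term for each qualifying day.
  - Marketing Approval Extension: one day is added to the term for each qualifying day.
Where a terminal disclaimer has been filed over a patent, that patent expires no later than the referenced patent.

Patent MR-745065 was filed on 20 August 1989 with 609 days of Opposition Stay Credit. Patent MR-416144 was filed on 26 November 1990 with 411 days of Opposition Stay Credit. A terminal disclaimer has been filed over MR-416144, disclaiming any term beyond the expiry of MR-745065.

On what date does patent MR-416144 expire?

Natural term of MR-416144:
  Base: filing + 15 years → 26 November 2005.
  Opposition Stay Credit: +411 days → 11 January 2007.
Expiry of referenced patent MR-745065:
  Base: filing + 15 years → 20 August 2004.
  Opposition Stay Credit: +609 days → 21 April 2006.
Terminal disclaimer: MR-416144 expires on the earlier of 11 January 2007 and 21 April 2006.

April 21, 2006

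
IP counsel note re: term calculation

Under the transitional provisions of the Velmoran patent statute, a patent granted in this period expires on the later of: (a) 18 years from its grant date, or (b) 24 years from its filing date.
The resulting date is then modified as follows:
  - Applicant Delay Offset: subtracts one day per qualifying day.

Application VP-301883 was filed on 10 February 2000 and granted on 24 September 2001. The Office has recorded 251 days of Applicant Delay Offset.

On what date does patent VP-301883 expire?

2023-06-04

(a) grant + 18 years → 24 September 2019.
(b) filing + 24 years → 10 February 2024.
Later of the two: 10 February 2024.
Applicant Delay Offset: −251 days → 4 June 2023.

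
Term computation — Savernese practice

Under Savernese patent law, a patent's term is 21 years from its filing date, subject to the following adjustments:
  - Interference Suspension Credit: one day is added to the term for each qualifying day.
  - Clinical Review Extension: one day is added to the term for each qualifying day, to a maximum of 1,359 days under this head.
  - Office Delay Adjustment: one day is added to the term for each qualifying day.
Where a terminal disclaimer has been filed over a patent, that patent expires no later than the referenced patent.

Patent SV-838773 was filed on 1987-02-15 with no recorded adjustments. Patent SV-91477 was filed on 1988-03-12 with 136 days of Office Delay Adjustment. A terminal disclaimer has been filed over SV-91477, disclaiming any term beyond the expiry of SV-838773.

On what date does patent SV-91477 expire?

Natural term of SV-91477:
  Base: filing + 21 years → 12 March 2009.
  Office Delay Adjustment: +136 days → 26 July 2009.
Expiry of referenced patent SV-838773:
  Base: filing + 21 years → 15 February 2008.
Terminal disclaimer: SV-91477 expires on the earlier of 26 July 2009 and 15 February 2008.

February 15, 2008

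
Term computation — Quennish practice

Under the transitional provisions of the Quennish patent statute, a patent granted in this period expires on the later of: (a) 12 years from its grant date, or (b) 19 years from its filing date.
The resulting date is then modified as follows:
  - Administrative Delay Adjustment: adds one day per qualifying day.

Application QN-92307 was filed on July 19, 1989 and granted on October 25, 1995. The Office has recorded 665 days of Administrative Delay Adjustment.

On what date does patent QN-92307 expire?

May 15, 2010

(a) grant + 12 years → 25 October 2007.
(b) filing + 19 years → 19 July 2008.
Later of the two: 19 July 2008.
Administrative Delay Adjustment: +665 days → 15 May 2010.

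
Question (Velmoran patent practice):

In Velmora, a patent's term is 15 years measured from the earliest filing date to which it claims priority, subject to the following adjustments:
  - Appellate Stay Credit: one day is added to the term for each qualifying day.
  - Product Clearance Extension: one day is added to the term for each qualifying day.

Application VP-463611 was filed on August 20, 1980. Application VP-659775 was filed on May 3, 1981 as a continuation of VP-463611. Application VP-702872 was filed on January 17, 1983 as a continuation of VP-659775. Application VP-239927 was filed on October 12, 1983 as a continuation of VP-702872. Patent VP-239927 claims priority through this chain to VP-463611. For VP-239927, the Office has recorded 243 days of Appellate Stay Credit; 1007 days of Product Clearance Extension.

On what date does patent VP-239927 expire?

Earliest priority filing: 20 August 1980.
Base term: 20 August 1980 + 15 years → 20 August 1995.
Appellate Stay Credit: +243 days → 19 April 1996.
Product Clearance Extension: +1007 days → 21 January 1999.

1999-01-21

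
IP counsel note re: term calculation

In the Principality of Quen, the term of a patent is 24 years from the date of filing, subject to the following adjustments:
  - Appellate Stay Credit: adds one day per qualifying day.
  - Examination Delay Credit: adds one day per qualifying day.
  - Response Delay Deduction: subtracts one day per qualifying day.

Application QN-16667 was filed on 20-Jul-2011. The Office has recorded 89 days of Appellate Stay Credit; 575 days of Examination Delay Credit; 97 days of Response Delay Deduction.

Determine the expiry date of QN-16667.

Base term: filing date + 24 years → 20 July 2035.
Appellate Stay Credit: +89 days → 17 October 2035.
Examination Delay Credit: +575 days → 14 May 2037.
Response Delay Deduction: −97 days → 6 February 2037.

2037-02-06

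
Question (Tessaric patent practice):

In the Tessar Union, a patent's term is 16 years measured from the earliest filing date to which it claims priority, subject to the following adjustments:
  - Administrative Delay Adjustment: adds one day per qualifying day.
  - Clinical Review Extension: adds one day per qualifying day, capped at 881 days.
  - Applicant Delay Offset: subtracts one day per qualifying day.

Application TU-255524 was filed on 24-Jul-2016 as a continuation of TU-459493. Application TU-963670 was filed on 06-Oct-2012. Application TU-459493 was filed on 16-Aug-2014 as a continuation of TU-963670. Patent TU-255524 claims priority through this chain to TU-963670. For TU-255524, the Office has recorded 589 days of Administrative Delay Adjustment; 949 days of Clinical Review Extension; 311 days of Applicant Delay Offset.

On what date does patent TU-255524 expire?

Earliest priority filing: 6 October 2012.
Base term: 6 October 2012 + 16 years → 6 October 2028.
Administrative Delay Adjustment: +589 days → 18 May 2030.
Clinical Review Extension: 949 days claimed exceeds the 881-day cap, so +881 days → 15 October 2032.
Applicant Delay Offset: −311 days → 9 December 2031.

2031-12-09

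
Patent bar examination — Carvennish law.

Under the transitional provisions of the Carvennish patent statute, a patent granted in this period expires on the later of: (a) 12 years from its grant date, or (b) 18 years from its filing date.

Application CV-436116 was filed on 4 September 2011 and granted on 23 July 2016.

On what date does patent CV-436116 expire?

2029-09-04

(a) grant + 12 years → 23 July 2028.
(b) filing + 18 years → 4 September 2029.
Later of the two: 4 September 2029.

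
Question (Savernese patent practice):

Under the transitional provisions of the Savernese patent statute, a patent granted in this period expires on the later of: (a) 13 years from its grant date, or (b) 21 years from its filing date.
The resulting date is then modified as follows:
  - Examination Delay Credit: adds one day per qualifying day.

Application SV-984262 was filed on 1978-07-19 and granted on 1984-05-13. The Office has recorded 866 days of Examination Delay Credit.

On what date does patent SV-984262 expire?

(a) grant + 13 years → 13 May 1997.
(b) filing + 21 years → 19 July 1999.
Later of the two: 19 July 1999.
Examination Delay Credit: +866 days → 1 December 2001.

2001-12-01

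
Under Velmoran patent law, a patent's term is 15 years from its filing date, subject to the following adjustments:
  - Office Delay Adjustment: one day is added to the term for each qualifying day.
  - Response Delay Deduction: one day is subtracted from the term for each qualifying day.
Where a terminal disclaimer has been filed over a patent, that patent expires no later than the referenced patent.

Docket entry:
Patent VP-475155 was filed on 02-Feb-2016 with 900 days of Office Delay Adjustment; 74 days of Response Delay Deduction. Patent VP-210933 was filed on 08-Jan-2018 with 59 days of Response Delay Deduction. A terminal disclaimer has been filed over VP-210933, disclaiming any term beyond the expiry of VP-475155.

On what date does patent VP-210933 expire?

Natural term of VP-210933:
  Base: filing + 15 years → 8 January 2033.
  Response Delay Deduction: −59 days → 10 November 2032.
Expiry of referenced patent VP-475155:
  Base: filing + 15 years → 2 February 2031.
  Office Delay Adjustment: +900 days → 21 July 2033.
  Response Delay Deduction: −74 days → 8 May 2033.
Terminal disclaimer: VP-210933 expires on the earlier of 10 November 2032 and 8 May 2033.

2032-11-10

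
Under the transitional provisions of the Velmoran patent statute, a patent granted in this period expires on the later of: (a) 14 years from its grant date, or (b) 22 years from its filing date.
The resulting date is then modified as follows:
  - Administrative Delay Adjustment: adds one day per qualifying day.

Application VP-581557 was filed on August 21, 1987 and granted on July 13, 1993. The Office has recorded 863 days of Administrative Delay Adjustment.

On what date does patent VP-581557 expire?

(a) grant + 14 years → 13 July 2007.
(b) filing + 22 years → 21 August 2009.
Later of the two: 21 August 2009.
Administrative Delay Adjustment: +863 days → 1 January 2012.

2012-01-01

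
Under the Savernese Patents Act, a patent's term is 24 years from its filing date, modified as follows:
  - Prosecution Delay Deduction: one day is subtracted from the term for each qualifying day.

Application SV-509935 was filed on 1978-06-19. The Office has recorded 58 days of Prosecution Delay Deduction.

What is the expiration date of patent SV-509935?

2002-04-22

Base term: filing date + 24 years → 19 June 2002.
Prosecution Delay Deduction: −58 days → 22 April 2002.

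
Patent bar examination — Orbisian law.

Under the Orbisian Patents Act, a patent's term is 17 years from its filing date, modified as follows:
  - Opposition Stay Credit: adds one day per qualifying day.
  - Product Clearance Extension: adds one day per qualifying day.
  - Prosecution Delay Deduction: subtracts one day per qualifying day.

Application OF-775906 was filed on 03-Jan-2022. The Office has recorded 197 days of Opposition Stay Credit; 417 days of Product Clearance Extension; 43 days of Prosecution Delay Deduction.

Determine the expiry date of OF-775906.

2040-07-27

Base term: filing date + 17 years → 3 January 2039.
Opposition Stay Credit: +197 days → 19 July 2039.
Product Clearance Extension: +417 days → 8 September 2040.
Prosecution Delay Deduction: −43 days → 27 July 2040.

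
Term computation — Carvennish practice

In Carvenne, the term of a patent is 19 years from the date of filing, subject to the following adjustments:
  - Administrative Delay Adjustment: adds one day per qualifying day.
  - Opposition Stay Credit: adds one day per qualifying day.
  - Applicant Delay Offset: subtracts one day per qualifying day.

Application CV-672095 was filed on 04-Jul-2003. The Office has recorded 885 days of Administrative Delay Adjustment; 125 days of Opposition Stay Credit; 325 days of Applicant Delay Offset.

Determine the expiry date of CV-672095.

Base term: filing date + 19 years → 4 July 2022.
Administrative Delay Adjustment: +885 days → 5 December 2024.
Opposition Stay Credit: +125 days → 9 April 2025.
Applicant Delay Offset: −325 days → 19 May 2024.

May 19, 2024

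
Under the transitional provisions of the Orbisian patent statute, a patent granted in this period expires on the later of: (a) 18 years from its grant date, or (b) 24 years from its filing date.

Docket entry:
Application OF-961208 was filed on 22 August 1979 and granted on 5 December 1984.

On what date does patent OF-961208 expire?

(a) grant + 18 years → 5 December 2002.
(b) filing + 24 years → 22 August 2003.
Later of the two: 22 August 2003.

August 22, 2003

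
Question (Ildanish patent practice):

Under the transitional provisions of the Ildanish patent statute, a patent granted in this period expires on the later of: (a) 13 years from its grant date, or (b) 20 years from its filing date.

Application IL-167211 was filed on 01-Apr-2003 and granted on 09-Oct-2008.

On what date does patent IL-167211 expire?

(a) grant + 13 years → 9 October 2021.
(b) filing + 20 years → 1 April 2023.
Later of the two: 1 April 2023.

2023-04-01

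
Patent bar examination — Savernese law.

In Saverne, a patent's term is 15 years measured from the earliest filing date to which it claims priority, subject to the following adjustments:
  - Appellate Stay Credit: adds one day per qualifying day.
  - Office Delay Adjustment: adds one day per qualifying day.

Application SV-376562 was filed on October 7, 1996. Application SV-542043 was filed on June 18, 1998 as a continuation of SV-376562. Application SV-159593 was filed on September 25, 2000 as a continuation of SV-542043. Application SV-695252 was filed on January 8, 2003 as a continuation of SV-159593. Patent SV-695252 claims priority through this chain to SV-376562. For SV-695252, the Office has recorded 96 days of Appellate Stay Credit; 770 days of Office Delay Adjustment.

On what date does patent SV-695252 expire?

Earliest priority filing: 7 October 1996.
Base term: 7 October 1996 + 15 years → 7 October 2011.
Appellate Stay Credit: +96 days → 11 January 2012.
Office Delay Adjustment: +770 days → 19 February 2014.

February 19, 2014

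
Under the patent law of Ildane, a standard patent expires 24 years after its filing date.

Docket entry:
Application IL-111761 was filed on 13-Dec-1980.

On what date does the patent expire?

December 13, 2004

Filing date + 24 years → 13 December 2004.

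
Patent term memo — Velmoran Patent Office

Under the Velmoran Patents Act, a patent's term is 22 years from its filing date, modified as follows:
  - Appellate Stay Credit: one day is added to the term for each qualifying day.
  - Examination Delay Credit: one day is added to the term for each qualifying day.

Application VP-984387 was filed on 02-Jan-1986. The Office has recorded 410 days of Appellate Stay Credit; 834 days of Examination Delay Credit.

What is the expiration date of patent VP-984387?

2011-05-30

Base term: filing date + 22 years → 2 January 2008.
Appellate Stay Credit: +410 days → 15 February 2009.
Examination Delay Credit: +834 days → 30 May 2011.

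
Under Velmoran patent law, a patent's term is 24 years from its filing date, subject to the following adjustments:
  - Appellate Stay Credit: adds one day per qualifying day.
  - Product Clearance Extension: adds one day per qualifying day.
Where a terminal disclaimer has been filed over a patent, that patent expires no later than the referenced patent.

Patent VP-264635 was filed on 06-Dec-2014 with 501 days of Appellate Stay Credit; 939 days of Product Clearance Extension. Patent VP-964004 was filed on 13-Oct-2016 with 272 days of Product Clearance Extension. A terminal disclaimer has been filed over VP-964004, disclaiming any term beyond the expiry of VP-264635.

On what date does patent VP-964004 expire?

July 12, 2041

Natural term of VP-964004:
  Base: filing + 24 years → 13 October 2040.
  Product Clearance Extension: +272 days → 12 July 2041.
Expiry of referenced patent VP-264635:
  Base: filing + 24 years → 6 December 2038.
  Appellate Stay Credit: +501 days → 20 April 2040.
  Product Clearance Extension: +939 days → 15 November 2042.
Terminal disclaimer: VP-964004 expires on the earlier of 12 July 2041 and 15 November 2042.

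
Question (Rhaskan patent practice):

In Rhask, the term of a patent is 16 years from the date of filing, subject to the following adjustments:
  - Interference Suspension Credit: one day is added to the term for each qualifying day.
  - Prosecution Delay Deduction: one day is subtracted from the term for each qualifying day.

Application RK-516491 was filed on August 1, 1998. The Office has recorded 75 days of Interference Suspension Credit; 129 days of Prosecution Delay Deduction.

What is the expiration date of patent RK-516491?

2014-06-08

Base term: filing date + 16 years → 1 August 2014.
Interference Suspension Credit: +75 days → 15 October 2014.
Prosecution Delay Deduction: −129 days → 8 June 2014.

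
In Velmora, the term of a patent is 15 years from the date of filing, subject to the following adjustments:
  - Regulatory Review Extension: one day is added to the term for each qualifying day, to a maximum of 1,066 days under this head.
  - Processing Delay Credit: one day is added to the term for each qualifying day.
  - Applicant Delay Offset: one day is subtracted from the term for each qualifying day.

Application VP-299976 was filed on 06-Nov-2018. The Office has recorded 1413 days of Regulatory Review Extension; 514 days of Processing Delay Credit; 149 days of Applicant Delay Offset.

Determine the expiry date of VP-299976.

2037-10-07

Base term: filing date + 15 years → 6 November 2033.
Regulatory Review Extension: 1413 days claimed exceeds the 1066-day cap, so +1066 days → 7 October 2036.
Processing Delay Credit: +514 days → 5 March 2038.
Applicant Delay Offset: −149 days → 7 October 2037.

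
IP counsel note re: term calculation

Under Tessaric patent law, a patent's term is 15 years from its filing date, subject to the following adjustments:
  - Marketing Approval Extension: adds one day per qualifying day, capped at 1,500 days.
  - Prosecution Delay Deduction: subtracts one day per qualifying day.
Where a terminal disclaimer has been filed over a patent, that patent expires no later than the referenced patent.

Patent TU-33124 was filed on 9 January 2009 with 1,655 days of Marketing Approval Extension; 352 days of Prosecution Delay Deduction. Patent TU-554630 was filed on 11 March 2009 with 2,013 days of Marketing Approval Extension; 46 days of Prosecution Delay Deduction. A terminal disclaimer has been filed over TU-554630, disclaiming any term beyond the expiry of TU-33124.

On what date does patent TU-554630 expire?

Natural term of TU-554630:
  Base: filing + 15 years → 11 March 2024.
  Marketing Approval Extension: 2013 days claimed exceeds the 1500-day cap, so +1500 days → 19 April 2028.
  Prosecution Delay Deduction: −46 days → 4 March 2028.
Expiry of referenced patent TU-33124:
  Base: filing + 15 years → 9 January 2024.
  Marketing Approval Extension: 1655 days claimed exceeds the 1500-day cap, so +1500 days → 17 February 2028.
  Prosecution Delay Deduction: −352 days → 2 March 2027.
Terminal disclaimer: TU-554630 expires on the earlier of 4 March 2028 and 2 March 2027.

2027-03-02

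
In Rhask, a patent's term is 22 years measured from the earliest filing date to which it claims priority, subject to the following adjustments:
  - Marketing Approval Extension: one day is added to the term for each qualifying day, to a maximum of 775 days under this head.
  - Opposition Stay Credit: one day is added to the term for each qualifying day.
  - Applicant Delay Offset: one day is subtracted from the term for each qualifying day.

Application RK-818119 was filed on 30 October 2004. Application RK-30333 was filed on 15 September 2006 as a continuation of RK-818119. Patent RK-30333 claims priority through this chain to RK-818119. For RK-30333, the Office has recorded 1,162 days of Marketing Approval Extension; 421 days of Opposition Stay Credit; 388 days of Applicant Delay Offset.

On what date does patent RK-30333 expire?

Earliest priority filing: 30 October 2004.
Base term: 30 October 2004 + 22 years → 30 October 2026.
Marketing Approval Extension: 1162 days claimed exceeds the 775-day cap, so +775 days → 13 December 2028.
Opposition Stay Credit: +421 days → 7 February 2030.
Applicant Delay Offset: −388 days → 15 January 2029.

January 15, 2029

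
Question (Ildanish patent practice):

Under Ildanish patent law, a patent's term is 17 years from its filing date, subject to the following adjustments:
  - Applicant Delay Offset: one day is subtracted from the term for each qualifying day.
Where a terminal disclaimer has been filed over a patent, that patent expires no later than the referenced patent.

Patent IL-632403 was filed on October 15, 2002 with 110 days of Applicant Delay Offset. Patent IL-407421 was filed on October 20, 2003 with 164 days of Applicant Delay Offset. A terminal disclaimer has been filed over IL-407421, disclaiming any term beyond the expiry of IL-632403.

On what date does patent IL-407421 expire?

Natural term of IL-407421:
  Base: filing + 17 years → 20 October 2020.
  Applicant Delay Offset: −164 days → 9 May 2020.
Expiry of referenced patent IL-632403:
  Base: filing + 17 years → 15 October 2019.
  Applicant Delay Offset: −110 days → 27 June 2019.
Terminal disclaimer: IL-407421 expires on the earlier of 9 May 2020 and 27 June 2019.

2019-06-27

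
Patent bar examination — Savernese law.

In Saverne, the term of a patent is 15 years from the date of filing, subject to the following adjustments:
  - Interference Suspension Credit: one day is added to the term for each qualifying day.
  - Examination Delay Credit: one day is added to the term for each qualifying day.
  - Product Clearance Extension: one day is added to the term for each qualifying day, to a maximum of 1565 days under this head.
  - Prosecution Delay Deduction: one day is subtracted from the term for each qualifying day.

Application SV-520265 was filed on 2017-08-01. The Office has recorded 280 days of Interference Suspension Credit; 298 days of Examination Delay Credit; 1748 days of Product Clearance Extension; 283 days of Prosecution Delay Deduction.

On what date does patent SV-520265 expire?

2037-09-04

Base term: filing date + 15 years → 1 August 2032.
Interference Suspension Credit: +280 days → 8 May 2033.
Examination Delay Credit: +298 days → 2 March 2034.
Product Clearance Extension: 1748 days claimed exceeds the 1565-day cap, so +1565 days → 14 June 2038.
Prosecution Delay Deduction: −283 days → 4 September 2037.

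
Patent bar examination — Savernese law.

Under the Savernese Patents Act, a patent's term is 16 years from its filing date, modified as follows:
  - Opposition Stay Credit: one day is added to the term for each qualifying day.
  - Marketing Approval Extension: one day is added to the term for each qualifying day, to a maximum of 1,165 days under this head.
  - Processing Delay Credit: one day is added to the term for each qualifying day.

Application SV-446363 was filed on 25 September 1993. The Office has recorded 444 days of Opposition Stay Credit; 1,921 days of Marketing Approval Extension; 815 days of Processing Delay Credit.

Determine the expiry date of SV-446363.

May 15, 2016

Base term: filing date + 16 years → 25 September 2009.
Opposition Stay Credit: +444 days → 13 December 2010.
Marketing Approval Extension: 1921 days claimed exceeds the 1165-day cap, so +1165 days → 20 February 2014.
Processing Delay Credit: +815 days → 15 May 2016.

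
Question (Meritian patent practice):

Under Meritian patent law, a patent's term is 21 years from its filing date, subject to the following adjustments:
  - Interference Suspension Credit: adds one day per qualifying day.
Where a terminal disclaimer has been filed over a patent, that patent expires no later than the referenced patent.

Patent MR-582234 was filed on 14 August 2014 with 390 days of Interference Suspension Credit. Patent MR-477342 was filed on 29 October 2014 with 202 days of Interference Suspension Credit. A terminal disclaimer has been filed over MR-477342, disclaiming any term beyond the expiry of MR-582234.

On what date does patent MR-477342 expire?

2036-05-18

Natural term of MR-477342:
  Base: filing + 21 years → 29 October 2035.
  Interference Suspension Credit: +202 days → 18 May 2036.
Expiry of referenced patent MR-582234:
  Base: filing + 21 years → 14 August 2035.
  Interference Suspension Credit: +390 days → 7 September 2036.
Terminal disclaimer: MR-477342 expires on the earlier of 18 May 2036 and 7 September 2036.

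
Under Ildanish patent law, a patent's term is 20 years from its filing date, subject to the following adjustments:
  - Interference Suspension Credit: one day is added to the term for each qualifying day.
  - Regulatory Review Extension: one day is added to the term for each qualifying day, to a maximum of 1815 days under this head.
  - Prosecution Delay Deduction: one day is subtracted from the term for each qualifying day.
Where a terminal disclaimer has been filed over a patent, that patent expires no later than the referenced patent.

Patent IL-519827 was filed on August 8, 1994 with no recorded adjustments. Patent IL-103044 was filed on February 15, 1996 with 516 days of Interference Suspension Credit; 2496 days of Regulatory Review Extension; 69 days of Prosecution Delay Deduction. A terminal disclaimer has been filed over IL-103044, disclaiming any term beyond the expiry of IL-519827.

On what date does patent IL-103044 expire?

Natural term of IL-103044:
  Base: filing + 20 years → 15 February 2016.
  Interference Suspension Credit: +516 days → 15 July 2017.
  Regulatory Review Extension: 2496 days claimed exceeds the 1815-day cap, so +1815 days → 4 July 2022.
  Prosecution Delay Deduction: −69 days → 26 April 2022.
Expiry of referenced patent IL-519827:
  Base: filing + 20 years → 8 August 2014.
Terminal disclaimer: IL-103044 expires on the earlier of 26 April 2022 and 8 August 2014.

2014-08-08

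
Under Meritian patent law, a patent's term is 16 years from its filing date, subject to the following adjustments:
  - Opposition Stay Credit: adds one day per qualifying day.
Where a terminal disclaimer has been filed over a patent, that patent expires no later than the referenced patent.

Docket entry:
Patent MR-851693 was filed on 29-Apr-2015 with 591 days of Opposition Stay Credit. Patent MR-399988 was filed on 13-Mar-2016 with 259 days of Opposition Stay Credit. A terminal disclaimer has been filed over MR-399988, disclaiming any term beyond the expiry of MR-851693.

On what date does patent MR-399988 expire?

Natural term of MR-399988:
  Base: filing + 16 years → 13 March 2032.
  Opposition Stay Credit: +259 days → 27 November 2032.
Expiry of referenced patent MR-851693:
  Base: filing + 16 years → 29 April 2031.
  Opposition Stay Credit: +591 days → 10 December 2032.
Terminal disclaimer: MR-399988 expires on the earlier of 27 November 2032 and 10 December 2032.

November 27, 2032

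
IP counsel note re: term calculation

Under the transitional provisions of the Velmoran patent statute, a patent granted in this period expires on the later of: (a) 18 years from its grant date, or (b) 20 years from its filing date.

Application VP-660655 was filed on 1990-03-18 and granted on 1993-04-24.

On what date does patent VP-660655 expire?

(a) grant + 18 years → 24 April 2011.
(b) filing + 20 years → 18 March 2010.
Later of the two: 24 April 2011.

April 24, 2011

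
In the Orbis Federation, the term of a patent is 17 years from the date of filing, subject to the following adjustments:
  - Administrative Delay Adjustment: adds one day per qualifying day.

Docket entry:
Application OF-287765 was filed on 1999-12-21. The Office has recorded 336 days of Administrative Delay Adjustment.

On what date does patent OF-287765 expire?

Base term: filing date + 17 years → 21 December 2016.
Administrative Delay Adjustment: +336 days → 22 November 2017.

November 22, 2017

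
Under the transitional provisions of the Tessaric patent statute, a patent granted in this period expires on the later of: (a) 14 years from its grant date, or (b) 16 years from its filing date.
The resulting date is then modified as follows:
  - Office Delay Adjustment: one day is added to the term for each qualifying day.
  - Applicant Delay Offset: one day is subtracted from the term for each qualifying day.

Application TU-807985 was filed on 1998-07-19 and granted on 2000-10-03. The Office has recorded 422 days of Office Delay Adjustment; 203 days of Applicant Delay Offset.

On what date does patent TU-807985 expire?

2015-05-10

(a) grant + 14 years → 3 October 2014.
(b) filing + 16 years → 19 July 2014.
Later of the two: 3 October 2014.
Office Delay Adjustment: +422 days → 29 November 2015.
Applicant Delay Offset: −203 days → 10 May 2015.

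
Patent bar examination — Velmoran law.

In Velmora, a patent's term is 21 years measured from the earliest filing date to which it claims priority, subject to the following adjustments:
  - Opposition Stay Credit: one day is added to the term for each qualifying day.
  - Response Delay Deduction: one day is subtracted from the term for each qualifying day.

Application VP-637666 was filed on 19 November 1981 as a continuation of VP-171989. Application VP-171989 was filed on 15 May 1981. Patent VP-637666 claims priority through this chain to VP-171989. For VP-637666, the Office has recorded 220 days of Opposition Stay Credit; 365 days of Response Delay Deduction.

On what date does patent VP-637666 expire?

December 21, 2001

Earliest priority filing: 15 May 1981.
Base term: 15 May 1981 + 21 years → 15 May 2002.
Opposition Stay Credit: +220 days → 21 December 2002.
Response Delay Deduction: −365 days → 21 December 2001.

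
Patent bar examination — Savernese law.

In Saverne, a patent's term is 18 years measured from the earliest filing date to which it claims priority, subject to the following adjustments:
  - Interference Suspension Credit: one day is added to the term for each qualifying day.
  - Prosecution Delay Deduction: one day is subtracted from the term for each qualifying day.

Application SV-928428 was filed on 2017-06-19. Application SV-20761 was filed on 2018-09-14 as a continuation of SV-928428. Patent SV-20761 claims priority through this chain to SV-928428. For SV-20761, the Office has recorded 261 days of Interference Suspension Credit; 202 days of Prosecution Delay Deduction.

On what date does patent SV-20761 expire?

August 17, 2035

Earliest priority filing: 19 June 2017.
Base term: 19 June 2017 + 18 years → 19 June 2035.
Interference Suspension Credit: +261 days → 6 March 2036.
Prosecution Delay Deduction: −202 days → 17 August 2035.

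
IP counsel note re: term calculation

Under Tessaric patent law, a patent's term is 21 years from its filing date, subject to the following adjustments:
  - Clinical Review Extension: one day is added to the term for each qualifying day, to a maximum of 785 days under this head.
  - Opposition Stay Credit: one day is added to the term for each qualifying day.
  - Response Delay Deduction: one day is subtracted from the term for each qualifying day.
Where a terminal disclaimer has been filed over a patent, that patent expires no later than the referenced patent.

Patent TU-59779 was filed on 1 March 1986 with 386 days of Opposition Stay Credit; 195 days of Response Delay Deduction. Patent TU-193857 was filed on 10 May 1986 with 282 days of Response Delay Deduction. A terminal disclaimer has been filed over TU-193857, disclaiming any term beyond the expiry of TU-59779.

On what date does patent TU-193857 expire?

2006-08-01

Natural term of TU-193857:
  Base: filing + 21 years → 10 May 2007.
  Response Delay Deduction: −282 days → 1 August 2006.
Expiry of referenced patent TU-59779:
  Base: filing + 21 years → 1 March 2007.
  Opposition Stay Credit: +386 days → 21 March 2008.
  Response Delay Deduction: −195 days → 8 September 2007.
Terminal disclaimer: TU-193857 expires on the earlier of 1 August 2006 and 8 September 2007.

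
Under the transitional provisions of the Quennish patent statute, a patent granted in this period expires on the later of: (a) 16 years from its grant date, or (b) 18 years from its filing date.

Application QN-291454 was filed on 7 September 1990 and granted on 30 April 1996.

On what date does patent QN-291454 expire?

(a) grant + 16 years → 30 April 2012.
(b) filing + 18 years → 7 September 2008.
Later of the two: 30 April 2012.

2012-04-30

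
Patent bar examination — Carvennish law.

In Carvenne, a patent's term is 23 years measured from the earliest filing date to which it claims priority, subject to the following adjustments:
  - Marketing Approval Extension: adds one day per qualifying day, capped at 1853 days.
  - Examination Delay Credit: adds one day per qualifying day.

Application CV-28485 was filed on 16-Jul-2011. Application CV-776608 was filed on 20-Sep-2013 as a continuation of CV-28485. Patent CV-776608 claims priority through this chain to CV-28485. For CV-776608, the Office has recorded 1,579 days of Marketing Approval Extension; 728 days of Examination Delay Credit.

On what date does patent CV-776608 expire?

Earliest priority filing: 16 July 2011.
Base term: 16 July 2011 + 23 years → 16 July 2034.
Marketing Approval Extension: 1579 days (within the 1853-day cap) → +1579 days → 11 November 2038.
Examination Delay Credit: +728 days → 8 November 2040.

2040-11-08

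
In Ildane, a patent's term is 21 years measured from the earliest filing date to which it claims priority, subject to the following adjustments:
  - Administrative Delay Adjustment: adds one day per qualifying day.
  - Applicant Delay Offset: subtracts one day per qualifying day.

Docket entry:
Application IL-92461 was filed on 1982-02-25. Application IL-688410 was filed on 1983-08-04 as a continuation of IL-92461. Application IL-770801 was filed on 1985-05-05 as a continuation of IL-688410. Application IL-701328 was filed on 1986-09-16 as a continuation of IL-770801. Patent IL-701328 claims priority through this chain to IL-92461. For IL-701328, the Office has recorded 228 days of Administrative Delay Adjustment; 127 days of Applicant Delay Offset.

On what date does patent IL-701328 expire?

Earliest priority filing: 25 February 1982.
Base term: 25 February 1982 + 21 years → 25 February 2003.
Administrative Delay Adjustment: +228 days → 11 October 2003.
Applicant Delay Offset: −127 days → 6 June 2003.

June 6, 2003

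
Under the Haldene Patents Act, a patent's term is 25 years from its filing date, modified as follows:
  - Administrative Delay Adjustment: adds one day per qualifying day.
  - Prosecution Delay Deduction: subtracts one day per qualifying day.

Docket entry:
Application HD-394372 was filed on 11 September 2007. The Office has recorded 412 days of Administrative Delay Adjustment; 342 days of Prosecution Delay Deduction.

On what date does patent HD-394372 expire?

2032-11-20

Base term: filing date + 25 years → 11 September 2032.
Administrative Delay Adjustment: +412 days → 28 October 2033.
Prosecution Delay Deduction: −342 days → 20 November 2032.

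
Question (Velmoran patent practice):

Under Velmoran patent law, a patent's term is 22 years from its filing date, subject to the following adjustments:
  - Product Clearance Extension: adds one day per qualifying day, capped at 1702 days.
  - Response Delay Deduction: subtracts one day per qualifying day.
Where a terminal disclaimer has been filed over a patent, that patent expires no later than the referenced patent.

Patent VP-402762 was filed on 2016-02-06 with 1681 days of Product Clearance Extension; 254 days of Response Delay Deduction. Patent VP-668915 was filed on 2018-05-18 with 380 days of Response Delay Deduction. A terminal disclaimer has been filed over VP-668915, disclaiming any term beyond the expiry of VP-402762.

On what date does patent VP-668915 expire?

May 4, 2039

Natural term of VP-668915:
  Base: filing + 22 years → 18 May 2040.
  Response Delay Deduction: −380 days → 4 May 2039.
Expiry of referenced patent VP-402762:
  Base: filing + 22 years → 6 February 2038.
  Product Clearance Extension: 1681 days (within the 1702-day cap) → +1681 days → 14 September 2042.
  Response Delay Deduction: −254 days → 3 January 2042.
Terminal disclaimer: VP-668915 expires on the earlier of 4 May 2039 and 3 January 2042.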